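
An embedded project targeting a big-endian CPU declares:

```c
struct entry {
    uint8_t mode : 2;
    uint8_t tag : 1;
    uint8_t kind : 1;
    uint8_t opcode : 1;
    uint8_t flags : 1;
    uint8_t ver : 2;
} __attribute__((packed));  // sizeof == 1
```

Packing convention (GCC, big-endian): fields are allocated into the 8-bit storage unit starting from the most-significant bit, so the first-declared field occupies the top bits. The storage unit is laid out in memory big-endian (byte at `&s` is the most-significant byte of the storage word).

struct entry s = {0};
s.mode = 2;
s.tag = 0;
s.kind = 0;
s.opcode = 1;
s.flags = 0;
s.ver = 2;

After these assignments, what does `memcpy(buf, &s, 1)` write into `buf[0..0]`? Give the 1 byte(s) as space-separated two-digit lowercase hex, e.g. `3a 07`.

[6+:2] mode=2 & 0x3 = 0x2; word=0x80
[5+:1] tag=0 & 0x1 = 0x0; word=0x80
[4+:1] kind=0 & 0x1 = 0x0; word=0x80
[3+:1] opcode=1 & 0x1 = 0x1; word=0x88
[2+:1] flags=0 & 0x1 = 0x0; word=0x88
[0+:2] ver=2 & 0x3 = 0x2; word=0x8a
word = 0x8a → big-endian bytes:
  [0]=0x8a

8a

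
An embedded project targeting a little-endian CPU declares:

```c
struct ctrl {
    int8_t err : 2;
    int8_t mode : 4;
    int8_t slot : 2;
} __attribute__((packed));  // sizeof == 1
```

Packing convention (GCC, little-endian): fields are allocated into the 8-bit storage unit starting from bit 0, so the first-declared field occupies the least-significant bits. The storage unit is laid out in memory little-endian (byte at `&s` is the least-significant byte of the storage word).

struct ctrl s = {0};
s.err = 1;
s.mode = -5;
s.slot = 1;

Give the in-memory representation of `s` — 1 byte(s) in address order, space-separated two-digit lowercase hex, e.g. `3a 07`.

6d

[0+:2] err=1 & 0x3 = 0x1; word=0x01
[2+:4] mode=-5 & 0xf = 0xb; word=0x2d
[6+:2] slot=1 & 0x3 = 0x1; word=0x6d
word = 0x6d → little-endian bytes:
  [0]=0x6d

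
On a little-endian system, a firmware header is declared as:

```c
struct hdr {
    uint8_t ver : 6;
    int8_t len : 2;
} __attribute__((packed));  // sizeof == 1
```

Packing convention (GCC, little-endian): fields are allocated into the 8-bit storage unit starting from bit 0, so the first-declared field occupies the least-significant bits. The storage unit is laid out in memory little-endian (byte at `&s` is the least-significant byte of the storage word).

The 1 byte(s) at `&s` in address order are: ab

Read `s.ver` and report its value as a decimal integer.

[0]=0xab (little-endian) → word 0xab
ver [0+:6] = (word>>0) & 0x3f = 43  ←
len [6+:2] = (word>>6) & 0x3 = 2

43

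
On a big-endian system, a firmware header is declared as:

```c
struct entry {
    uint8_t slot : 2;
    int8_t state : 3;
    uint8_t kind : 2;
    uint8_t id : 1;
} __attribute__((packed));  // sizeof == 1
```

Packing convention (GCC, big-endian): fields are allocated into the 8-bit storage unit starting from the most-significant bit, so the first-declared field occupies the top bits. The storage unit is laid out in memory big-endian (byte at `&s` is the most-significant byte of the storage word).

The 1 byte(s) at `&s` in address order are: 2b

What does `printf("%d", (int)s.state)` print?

[0]=0x2b (big-endian) → word 0x2b
slot:2 @ bit 6 → (0x2b>>6)&0x3 = 0x0
state:3 @ bit 3 → (0x2b>>3)&0x7 = 0x5  ←
kind:2 @ bit 1 → (0x2b>>1)&0x3 = 0x1
id:1 @ bit 0 → (0x2b>>0)&0x1 = 0x1
state signed 3b, MSB=1: 5 - 8 = -3

-3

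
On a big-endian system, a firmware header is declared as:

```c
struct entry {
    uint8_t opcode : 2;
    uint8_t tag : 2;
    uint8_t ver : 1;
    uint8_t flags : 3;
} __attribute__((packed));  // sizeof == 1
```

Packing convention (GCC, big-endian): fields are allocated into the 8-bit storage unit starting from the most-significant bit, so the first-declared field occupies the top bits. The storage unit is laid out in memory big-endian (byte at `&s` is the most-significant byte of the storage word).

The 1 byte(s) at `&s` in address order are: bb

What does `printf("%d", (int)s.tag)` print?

[0]=0xbb (big-endian) → word 0xbb
opcode [6+:2] = (word>>6) & 0x3 = 2
tag [4+:2] = (word>>4) & 0x3 = 3  ←
ver [3+:1] = (word>>3) & 0x1 = 1
flags [0+:3] = (word>>0) & 0x7 = 3

3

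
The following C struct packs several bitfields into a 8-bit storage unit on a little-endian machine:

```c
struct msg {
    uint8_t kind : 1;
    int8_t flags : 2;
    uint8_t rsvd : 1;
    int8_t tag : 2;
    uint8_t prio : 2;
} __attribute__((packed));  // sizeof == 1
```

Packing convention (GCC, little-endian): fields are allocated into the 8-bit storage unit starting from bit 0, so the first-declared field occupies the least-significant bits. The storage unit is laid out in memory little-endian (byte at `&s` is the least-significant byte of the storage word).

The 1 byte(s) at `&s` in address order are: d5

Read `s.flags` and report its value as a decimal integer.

[0]=0xd5 (little-endian) → word 0xd5
kind:1 @ bit 0 → (0xd5>>0)&0x1 = 0x1
flags:2 @ bit 1 → (0xd5>>1)&0x3 = 0x2  ←
rsvd:1 @ bit 3 → (0xd5>>3)&0x1 = 0x0
tag:2 @ bit 4 → (0xd5>>4)&0x3 = 0x1
prio:2 @ bit 6 → (0xd5>>6)&0x3 = 0x3
flags signed 2b, MSB=1: 2 - 4 = -2

-2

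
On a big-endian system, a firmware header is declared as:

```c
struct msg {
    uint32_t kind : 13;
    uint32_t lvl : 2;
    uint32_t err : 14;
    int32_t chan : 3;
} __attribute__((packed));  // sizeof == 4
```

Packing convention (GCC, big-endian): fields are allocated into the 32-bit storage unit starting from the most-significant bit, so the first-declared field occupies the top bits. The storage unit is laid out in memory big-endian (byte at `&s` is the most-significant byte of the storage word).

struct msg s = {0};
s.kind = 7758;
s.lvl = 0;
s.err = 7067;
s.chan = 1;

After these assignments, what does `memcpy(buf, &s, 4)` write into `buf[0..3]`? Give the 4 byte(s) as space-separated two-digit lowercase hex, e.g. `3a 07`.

kind:13 = 7758 → 0x1e4e << 19 → word 0xf2700000
lvl:2 = 0 → 0x0 << 17 → word 0xf2700000
err:14 = 7067 → 0x1b9b << 3 → word 0xf270dcd8
chan:3 = 1 → 0x1 << 0 → word 0xf270dcd9
word = 0xf270dcd9 → big-endian bytes:
  [0]=0xf2  [1]=0x70  [2]=0xdc  [3]=0xd9

f2 70 dc d9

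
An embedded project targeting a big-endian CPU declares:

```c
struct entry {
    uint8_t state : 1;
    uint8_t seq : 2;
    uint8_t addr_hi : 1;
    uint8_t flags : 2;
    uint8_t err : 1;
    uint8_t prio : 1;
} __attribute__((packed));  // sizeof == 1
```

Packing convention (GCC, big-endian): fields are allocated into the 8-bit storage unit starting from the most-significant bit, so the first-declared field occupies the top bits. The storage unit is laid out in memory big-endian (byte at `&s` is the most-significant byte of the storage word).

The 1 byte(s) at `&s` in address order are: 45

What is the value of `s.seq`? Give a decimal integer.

[0]=0x45 (big-endian) → word 0x45
state:1 @ bit 7 → (0x45>>7)&0x1 = 0x0
seq:2 @ bit 5 → (0x45>>5)&0x3 = 0x2  ←
addr_hi:1 @ bit 4 → (0x45>>4)&0x1 = 0x0
flags:2 @ bit 2 → (0x45>>2)&0x3 = 0x1
err:1 @ bit 1 → (0x45>>1)&0x1 = 0x0
prio:1 @ bit 0 → (0x45>>0)&0x1 = 0x1

2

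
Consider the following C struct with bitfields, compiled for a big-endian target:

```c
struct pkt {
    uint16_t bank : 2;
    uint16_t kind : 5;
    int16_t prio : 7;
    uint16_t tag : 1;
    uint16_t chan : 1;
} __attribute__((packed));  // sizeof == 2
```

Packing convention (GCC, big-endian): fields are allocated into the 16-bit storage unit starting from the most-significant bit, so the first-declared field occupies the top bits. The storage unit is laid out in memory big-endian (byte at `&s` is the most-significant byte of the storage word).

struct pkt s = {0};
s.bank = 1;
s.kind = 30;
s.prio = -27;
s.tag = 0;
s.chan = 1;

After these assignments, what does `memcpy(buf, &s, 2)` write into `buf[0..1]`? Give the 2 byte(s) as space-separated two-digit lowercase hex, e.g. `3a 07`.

bank (2b) val=1 bits=0x1 at bit 14: 0x4000
kind (5b) val=30 bits=0x1e at bit 9: 0x7c00
prio (7b) val=-27 bits=0x65 at bit 2: 0x7d94
tag (1b) val=0 bits=0x0 at bit 1: 0x7d94
chan (1b) val=1 bits=0x1 at bit 0: 0x7d95
word = 0x7d95 → big-endian bytes:
  [0]=0x7d  [1]=0x95

7d 95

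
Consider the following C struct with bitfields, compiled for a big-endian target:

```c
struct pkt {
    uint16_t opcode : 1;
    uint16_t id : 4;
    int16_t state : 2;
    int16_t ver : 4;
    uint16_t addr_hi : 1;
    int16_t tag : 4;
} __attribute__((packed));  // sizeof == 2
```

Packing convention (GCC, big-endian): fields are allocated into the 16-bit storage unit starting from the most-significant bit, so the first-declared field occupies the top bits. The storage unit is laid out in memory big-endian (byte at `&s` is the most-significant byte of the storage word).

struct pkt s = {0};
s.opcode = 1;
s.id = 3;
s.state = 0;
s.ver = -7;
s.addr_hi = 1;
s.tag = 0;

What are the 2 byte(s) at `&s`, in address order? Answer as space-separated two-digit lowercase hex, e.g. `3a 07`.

99 30

[15+:1] opcode=1 & 0x1 = 0x1; word=0x8000
[11+:4] id=3 & 0xf = 0x3; word=0x9800
[9+:2] state=0 & 0x3 = 0x0; word=0x9800
[5+:4] ver=-7 & 0xf = 0x9; word=0x9920
[4+:1] addr_hi=1 & 0x1 = 0x1; word=0x9930
[0+:4] tag=0 & 0xf = 0x0; word=0x9930
word = 0x9930 → big-endian bytes:
  [0]=0x99  [1]=0x30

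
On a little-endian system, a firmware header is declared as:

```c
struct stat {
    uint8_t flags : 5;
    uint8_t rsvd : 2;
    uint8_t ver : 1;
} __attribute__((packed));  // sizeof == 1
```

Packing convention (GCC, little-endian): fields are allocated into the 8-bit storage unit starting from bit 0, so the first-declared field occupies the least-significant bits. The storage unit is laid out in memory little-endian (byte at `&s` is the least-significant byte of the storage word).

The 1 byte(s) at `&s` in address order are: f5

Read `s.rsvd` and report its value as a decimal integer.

3

[0]=0xf5 (little-endian) → word 0xf5
flags:5 @ bit 0 → (0xf5>>0)&0x1f = 0x15
rsvd:2 @ bit 5 → (0xf5>>5)&0x3 = 0x3  ←
ver:1 @ bit 7 → (0xf5>>7)&0x1 = 0x1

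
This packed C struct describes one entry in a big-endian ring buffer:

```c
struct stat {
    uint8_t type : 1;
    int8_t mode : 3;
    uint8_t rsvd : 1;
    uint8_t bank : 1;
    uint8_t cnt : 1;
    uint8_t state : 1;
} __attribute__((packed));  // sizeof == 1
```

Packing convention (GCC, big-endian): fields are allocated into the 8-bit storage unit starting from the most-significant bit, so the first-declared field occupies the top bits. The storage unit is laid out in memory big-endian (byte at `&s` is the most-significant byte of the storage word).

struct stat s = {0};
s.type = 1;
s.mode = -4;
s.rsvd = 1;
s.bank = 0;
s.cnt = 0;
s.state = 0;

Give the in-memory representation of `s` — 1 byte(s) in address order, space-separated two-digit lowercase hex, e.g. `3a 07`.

c8

[7+:1] type=1 & 0x1 = 0x1; word=0x80
[4+:3] mode=-4 & 0x7 = 0x4; word=0xc0
[3+:1] rsvd=1 & 0x1 = 0x1; word=0xc8
[2+:1] bank=0 & 0x1 = 0x0; word=0xc8
[1+:1] cnt=0 & 0x1 = 0x0; word=0xc8
[0+:1] state=0 & 0x1 = 0x0; word=0xc8
word = 0xc8 → big-endian bytes:
  [0]=0xc8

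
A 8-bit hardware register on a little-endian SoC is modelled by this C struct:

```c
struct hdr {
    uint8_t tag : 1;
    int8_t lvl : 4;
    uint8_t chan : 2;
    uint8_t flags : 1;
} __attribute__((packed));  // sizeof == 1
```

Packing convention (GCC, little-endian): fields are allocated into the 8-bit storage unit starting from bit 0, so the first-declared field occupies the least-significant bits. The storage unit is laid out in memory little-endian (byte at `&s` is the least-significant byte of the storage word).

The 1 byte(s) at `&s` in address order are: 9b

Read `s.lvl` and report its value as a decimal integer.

[0]=0x9b (little-endian) → word 0x9b
tag [0+:1] = (word>>0) & 0x1 = 1
lvl [1+:4] = (word>>1) & 0xf = 13  ←
chan [5+:2] = (word>>5) & 0x3 = 0
flags [7+:1] = (word>>7) & 0x1 = 1
lvl signed 4b, MSB=1: 13 - 16 = -3

-3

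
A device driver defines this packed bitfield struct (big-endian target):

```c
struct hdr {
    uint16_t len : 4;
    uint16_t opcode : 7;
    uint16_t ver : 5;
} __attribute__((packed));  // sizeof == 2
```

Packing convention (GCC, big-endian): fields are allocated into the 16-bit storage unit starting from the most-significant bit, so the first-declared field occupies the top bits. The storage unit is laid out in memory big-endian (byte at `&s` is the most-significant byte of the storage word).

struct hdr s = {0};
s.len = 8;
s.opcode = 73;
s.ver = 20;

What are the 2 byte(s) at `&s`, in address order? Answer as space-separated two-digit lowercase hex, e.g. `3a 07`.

len:4 = 8 → 0x8 << 12 → word 0x8000
opcode:7 = 73 → 0x49 << 5 → word 0x8920
ver:5 = 20 → 0x14 << 0 → word 0x8934
word = 0x8934 → big-endian bytes:
  [0]=0x89  [1]=0x34

89 34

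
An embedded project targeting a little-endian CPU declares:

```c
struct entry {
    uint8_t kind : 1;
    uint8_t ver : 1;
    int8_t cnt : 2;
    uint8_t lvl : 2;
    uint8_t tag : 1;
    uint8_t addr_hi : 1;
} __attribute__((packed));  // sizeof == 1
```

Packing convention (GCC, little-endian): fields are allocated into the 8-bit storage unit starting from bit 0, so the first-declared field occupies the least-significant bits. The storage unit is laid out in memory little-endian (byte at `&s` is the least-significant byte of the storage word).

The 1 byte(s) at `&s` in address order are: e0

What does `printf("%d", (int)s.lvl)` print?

2

[0]=0xe0 (little-endian) → word 0xe0
kind:1 @ bit 0 → (0xe0>>0)&0x1 = 0x0
ver:1 @ bit 1 → (0xe0>>1)&0x1 = 0x0
cnt:2 @ bit 2 → (0xe0>>2)&0x3 = 0x0
lvl:2 @ bit 4 → (0xe0>>4)&0x3 = 0x2  ←
tag:1 @ bit 6 → (0xe0>>6)&0x1 = 0x1
addr_hi:1 @ bit 7 → (0xe0>>7)&0x1 = 0x1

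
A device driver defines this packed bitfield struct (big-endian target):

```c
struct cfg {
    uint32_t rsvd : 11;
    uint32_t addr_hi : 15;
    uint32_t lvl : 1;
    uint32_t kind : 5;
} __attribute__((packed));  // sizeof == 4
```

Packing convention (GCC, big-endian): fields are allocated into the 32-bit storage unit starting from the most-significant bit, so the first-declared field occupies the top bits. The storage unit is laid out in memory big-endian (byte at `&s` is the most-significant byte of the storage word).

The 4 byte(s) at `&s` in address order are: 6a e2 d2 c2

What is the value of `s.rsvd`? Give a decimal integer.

[0]=0x6a [1]=0xe2 [2]=0xd2 [3]=0xc2 (big-endian) → word 0x6ae2d2c2
rsvd:11 @ bit 21 → (0x6ae2d2c2>>21)&0x7ff = 0x357  ←
addr_hi:15 @ bit 6 → (0x6ae2d2c2>>6)&0x7fff = 0xb4b
lvl:1 @ bit 5 → (0x6ae2d2c2>>5)&0x1 = 0x0
kind:5 @ bit 0 → (0x6ae2d2c2>>0)&0x1f = 0x2

855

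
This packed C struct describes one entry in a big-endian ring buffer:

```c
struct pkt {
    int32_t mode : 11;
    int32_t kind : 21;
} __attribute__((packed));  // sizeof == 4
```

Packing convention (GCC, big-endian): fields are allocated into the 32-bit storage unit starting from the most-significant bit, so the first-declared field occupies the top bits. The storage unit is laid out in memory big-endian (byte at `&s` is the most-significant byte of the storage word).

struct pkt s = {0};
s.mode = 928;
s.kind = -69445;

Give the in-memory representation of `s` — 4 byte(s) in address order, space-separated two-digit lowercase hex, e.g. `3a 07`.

74 1e f0 bb

mode:11 = 928 → 0x3a0 << 21 → word 0x74000000
kind:21 = -69445 → 0x1ef0bb << 0 → word 0x741ef0bb
word = 0x741ef0bb → big-endian bytes:
  [0]=0x74  [1]=0x1e  [2]=0xf0  [3]=0xbb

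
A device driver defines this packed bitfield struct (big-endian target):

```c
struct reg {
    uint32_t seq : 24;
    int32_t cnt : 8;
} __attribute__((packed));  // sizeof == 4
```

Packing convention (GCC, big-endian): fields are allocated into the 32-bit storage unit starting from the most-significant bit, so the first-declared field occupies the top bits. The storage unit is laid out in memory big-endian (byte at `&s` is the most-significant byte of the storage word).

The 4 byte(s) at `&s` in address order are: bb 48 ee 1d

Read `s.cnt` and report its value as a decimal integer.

29

[0]=0xbb [1]=0x48 [2]=0xee [3]=0x1d (big-endian) → word 0xbb48ee1d
seq [8+:24] = (word>>8) & 0xffffff = 12273902
cnt [0+:8] = (word>>0) & 0xff = 29  ←
cnt signed 8b, MSB=0: value = 29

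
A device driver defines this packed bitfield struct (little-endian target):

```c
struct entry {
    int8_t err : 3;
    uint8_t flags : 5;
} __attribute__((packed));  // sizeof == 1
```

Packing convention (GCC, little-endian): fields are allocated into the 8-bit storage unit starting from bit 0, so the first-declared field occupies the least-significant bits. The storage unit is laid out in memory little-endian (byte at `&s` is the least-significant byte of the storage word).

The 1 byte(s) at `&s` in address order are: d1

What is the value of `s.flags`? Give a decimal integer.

26

[0]=0xd1 (little-endian) → word 0xd1
err [0+:3] = (word>>0) & 0x7 = 1
flags [3+:5] = (word>>3) & 0x1f = 26  ←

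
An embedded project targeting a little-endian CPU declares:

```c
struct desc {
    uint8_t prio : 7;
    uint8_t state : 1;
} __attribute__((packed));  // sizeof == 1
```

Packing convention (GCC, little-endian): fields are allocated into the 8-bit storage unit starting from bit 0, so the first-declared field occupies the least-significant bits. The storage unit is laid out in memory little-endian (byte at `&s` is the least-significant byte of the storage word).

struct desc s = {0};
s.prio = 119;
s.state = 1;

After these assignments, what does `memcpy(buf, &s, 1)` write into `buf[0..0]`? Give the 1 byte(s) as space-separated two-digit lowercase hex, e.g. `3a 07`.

prio:7 = 119 → 0x77 << 0 → word 0x77
state:1 = 1 → 0x1 << 7 → word 0xf7
word = 0xf7 → little-endian bytes:
  [0]=0xf7

f7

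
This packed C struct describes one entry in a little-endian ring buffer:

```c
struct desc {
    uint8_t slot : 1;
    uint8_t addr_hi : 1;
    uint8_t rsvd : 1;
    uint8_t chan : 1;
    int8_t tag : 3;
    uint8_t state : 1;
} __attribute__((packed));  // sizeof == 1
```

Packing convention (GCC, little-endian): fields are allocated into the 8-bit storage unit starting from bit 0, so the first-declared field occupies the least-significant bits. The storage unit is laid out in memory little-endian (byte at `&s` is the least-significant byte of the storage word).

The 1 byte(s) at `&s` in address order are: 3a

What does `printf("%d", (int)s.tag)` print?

3

[0]=0x3a (little-endian) → word 0x3a
slot [0+:1] = (word>>0) & 0x1 = 0
addr_hi [1+:1] = (word>>1) & 0x1 = 1
rsvd [2+:1] = (word>>2) & 0x1 = 0
chan [3+:1] = (word>>3) & 0x1 = 1
tag [4+:3] = (word>>4) & 0x7 = 3  ←
state [7+:1] = (word>>7) & 0x1 = 0
tag signed 3b, MSB=0: value = 3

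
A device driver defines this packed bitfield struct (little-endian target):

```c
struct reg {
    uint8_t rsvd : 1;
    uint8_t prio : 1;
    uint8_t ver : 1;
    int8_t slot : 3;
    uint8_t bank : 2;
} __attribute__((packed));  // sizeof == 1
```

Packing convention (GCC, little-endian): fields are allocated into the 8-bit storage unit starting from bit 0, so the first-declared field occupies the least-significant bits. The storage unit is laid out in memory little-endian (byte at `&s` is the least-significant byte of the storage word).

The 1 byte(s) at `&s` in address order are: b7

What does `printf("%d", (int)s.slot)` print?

-2

[0]=0xb7 (little-endian) → word 0xb7
rsvd:1 @ bit 0 → (0xb7>>0)&0x1 = 0x1
prio:1 @ bit 1 → (0xb7>>1)&0x1 = 0x1
ver:1 @ bit 2 → (0xb7>>2)&0x1 = 0x1
slot:3 @ bit 3 → (0xb7>>3)&0x7 = 0x6  ←
bank:2 @ bit 6 → (0xb7>>6)&0x3 = 0x2
slot signed 3b, MSB=1: 6 - 8 = -2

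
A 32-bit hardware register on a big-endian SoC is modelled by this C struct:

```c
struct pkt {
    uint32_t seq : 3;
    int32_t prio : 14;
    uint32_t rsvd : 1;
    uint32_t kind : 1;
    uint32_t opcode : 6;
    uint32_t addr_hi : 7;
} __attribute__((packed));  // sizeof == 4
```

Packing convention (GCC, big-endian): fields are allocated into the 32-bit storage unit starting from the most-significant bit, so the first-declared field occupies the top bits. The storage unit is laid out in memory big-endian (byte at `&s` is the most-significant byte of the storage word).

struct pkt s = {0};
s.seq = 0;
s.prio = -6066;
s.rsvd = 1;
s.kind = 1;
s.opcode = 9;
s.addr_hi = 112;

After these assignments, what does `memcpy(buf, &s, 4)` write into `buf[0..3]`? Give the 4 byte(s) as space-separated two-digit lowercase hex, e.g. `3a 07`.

14 27 64 f0

seq:3 = 0 → 0x0 << 29 → word 0x00000000
prio:14 = -6066 → 0x284e << 15 → word 0x14270000
rsvd:1 = 1 → 0x1 << 14 → word 0x14274000
kind:1 = 1 → 0x1 << 13 → word 0x14276000
opcode:6 = 9 → 0x9 << 7 → word 0x14276480
addr_hi:7 = 112 → 0x70 << 0 → word 0x142764f0
word = 0x142764f0 → big-endian bytes:
  [0]=0x14  [1]=0x27  [2]=0x64  [3]=0xf0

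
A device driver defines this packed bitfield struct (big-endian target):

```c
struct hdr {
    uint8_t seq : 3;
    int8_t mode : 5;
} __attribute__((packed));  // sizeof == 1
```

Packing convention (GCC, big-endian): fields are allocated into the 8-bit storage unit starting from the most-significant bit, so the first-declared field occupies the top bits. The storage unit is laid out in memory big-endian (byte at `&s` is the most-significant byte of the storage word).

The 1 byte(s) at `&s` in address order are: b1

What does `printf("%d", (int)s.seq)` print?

[0]=0xb1 (big-endian) → word 0xb1
seq:3 @ bit 5 → (0xb1>>5)&0x7 = 0x5  ←
mode:5 @ bit 0 → (0xb1>>0)&0x1f = 0x11

5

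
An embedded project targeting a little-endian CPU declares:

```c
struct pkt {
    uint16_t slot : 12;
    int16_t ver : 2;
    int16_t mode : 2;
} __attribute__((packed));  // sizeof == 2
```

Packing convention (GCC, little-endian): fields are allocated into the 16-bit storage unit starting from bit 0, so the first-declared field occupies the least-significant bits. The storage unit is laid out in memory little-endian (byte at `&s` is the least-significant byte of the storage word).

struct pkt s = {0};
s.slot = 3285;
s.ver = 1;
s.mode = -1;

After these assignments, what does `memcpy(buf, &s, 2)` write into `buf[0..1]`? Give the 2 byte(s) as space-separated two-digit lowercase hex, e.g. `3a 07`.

d5 dc

slot (12b) val=3285 bits=0xcd5 at bit 0: 0x0cd5
ver (2b) val=1 bits=0x1 at bit 12: 0x1cd5
mode (2b) val=-1 bits=0x3 at bit 14: 0xdcd5
word = 0xdcd5 → little-endian bytes:
  [0]=0xd5  [1]=0xdc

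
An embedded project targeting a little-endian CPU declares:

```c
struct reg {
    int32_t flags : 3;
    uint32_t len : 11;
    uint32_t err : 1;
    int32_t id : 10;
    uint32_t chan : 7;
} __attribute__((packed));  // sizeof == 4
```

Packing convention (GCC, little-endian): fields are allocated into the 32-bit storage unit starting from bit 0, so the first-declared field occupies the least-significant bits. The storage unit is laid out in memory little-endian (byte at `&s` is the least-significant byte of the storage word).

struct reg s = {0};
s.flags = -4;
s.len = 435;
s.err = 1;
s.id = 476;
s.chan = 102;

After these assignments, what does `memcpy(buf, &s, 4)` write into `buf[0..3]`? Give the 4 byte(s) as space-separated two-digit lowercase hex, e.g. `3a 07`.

[0+:3] flags=-4 & 0x7 = 0x4; word=0x00000004
[3+:11] len=435 & 0x7ff = 0x1b3; word=0x00000d9c
[14+:1] err=1 & 0x1 = 0x1; word=0x00004d9c
[15+:10] id=476 & 0x3ff = 0x1dc; word=0x00ee4d9c
[25+:7] chan=102 & 0x7f = 0x66; word=0xccee4d9c
word = 0xccee4d9c → little-endian bytes:
  [0]=0x9c  [1]=0x4d  [2]=0xee  [3]=0xcc

9c 4d ee cc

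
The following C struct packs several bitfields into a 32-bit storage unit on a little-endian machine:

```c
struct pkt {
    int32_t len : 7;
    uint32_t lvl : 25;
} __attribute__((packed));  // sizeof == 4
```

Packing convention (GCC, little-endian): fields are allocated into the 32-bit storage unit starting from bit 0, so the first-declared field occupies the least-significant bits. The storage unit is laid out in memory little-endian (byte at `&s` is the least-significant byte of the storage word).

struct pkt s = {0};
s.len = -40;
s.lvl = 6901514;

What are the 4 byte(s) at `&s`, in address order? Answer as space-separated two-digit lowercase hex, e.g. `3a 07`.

58 85 a7 34

len:7 = -40 → 0x58 << 0 → word 0x00000058
lvl:25 = 6901514 → 0x694f0a << 7 → word 0x34a78558
word = 0x34a78558 → little-endian bytes:
  [0]=0x58  [1]=0x85  [2]=0xa7  [3]=0x34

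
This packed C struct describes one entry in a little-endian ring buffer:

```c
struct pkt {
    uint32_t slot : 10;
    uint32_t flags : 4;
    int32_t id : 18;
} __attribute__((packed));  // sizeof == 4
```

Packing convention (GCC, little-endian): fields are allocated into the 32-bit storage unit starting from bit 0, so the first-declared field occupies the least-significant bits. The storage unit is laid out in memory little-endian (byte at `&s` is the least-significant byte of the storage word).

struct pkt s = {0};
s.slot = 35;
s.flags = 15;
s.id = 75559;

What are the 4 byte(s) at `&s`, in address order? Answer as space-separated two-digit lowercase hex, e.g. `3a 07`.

23 fc c9 49

[0+:10] slot=35 & 0x3ff = 0x23; word=0x00000023
[10+:4] flags=15 & 0xf = 0xf; word=0x00003c23
[14+:18] id=75559 & 0x3ffff = 0x12727; word=0x49c9fc23
word = 0x49c9fc23 → little-endian bytes:
  [0]=0x23  [1]=0xfc  [2]=0xc9  [3]=0x49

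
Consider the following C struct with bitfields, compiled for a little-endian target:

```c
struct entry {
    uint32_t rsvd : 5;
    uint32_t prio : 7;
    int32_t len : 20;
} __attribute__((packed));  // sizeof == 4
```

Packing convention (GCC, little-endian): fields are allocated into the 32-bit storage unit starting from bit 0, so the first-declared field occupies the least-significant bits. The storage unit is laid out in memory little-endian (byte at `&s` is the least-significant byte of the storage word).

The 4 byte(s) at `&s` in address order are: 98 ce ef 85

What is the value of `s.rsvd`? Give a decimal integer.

24

[0]=0x98 [1]=0xce [2]=0xef [3]=0x85 (little-endian) → word 0x85efce98
rsvd:5 @ bit 0 → (0x85efce98>>0)&0x1f = 0x18  ←
prio:7 @ bit 5 → (0x85efce98>>5)&0x7f = 0x74
len:20 @ bit 12 → (0x85efce98>>12)&0xfffff = 0x85efc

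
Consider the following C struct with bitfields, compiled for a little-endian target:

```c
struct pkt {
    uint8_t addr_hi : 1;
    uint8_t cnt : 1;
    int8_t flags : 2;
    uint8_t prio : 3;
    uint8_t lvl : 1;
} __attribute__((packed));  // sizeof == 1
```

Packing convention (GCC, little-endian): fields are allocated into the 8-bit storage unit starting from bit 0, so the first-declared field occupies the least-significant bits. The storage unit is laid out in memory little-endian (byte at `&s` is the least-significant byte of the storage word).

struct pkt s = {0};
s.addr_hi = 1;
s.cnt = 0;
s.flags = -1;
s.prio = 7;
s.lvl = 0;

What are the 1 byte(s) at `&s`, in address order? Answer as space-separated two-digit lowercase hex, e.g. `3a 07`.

[0+:1] addr_hi=1 & 0x1 = 0x1; word=0x01
[1+:1] cnt=0 & 0x1 = 0x0; word=0x01
[2+:2] flags=-1 & 0x3 = 0x3; word=0x0d
[4+:3] prio=7 & 0x7 = 0x7; word=0x7d
[7+:1] lvl=0 & 0x1 = 0x0; word=0x7d
word = 0x7d → little-endian bytes:
  [0]=0x7d

7d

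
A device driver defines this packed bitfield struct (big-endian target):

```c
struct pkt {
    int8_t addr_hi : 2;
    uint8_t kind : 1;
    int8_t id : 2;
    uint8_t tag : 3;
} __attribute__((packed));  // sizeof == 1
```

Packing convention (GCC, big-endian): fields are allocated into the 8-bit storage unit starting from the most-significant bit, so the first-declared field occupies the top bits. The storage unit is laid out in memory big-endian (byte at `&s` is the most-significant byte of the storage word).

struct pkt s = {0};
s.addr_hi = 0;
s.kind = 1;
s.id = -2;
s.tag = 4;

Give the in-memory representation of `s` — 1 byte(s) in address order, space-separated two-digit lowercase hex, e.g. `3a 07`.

34

addr_hi:2 = 0 → 0x0 << 6 → word 0x00
kind:1 = 1 → 0x1 << 5 → word 0x20
id:2 = -2 → 0x2 << 3 → word 0x30
tag:3 = 4 → 0x4 << 0 → word 0x34
word = 0x34 → big-endian bytes:
  [0]=0x34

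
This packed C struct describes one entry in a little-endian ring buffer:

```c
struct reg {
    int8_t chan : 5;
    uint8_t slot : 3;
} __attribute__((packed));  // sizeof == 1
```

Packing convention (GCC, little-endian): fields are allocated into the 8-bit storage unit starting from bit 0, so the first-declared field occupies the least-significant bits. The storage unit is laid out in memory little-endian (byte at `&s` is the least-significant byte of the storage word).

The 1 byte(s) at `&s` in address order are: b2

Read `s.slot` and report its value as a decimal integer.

5

[0]=0xb2 (little-endian) → word 0xb2
chan [0+:5] = (word>>0) & 0x1f = 18
slot [5+:3] = (word>>5) & 0x7 = 5  ←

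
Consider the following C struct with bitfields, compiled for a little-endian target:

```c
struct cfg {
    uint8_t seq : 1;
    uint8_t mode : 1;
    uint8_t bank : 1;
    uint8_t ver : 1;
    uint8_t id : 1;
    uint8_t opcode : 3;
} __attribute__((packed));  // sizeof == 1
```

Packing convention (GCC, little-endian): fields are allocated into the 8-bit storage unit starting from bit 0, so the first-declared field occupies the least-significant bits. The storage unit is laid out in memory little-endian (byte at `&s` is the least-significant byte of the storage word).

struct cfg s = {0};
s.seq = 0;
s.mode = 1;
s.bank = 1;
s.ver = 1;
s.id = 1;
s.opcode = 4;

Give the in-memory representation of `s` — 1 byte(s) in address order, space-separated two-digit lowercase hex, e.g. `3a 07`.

9e

[0+:1] seq=0 & 0x1 = 0x0; word=0x00
[1+:1] mode=1 & 0x1 = 0x1; word=0x02
[2+:1] bank=1 & 0x1 = 0x1; word=0x06
[3+:1] ver=1 & 0x1 = 0x1; word=0x0e
[4+:1] id=1 & 0x1 = 0x1; word=0x1e
[5+:3] opcode=4 & 0x7 = 0x4; word=0x9e
word = 0x9e → little-endian bytes:
  [0]=0x9e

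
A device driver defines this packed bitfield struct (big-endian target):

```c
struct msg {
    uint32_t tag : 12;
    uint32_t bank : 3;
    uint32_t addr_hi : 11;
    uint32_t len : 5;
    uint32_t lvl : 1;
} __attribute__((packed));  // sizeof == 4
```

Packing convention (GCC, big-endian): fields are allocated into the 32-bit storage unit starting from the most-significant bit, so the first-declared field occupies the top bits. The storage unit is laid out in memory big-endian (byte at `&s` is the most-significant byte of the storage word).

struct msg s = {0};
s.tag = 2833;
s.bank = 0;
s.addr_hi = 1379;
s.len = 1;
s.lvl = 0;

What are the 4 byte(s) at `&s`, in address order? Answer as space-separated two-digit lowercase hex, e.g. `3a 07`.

tag:12 = 2833 → 0xb11 << 20 → word 0xb1100000
bank:3 = 0 → 0x0 << 17 → word 0xb1100000
addr_hi:11 = 1379 → 0x563 << 6 → word 0xb11158c0
len:5 = 1 → 0x1 << 1 → word 0xb11158c2
lvl:1 = 0 → 0x0 << 0 → word 0xb11158c2
word = 0xb11158c2 → big-endian bytes:
  [0]=0xb1  [1]=0x11  [2]=0x58  [3]=0xc2

b1 11 58 c2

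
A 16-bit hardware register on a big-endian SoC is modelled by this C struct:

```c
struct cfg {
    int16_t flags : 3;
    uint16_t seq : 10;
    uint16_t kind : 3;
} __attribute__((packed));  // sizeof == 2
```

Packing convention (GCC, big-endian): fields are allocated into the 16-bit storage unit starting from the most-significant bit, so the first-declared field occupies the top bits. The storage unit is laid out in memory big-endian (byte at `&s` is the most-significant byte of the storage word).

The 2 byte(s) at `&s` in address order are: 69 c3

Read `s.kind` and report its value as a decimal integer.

3

[0]=0x69 [1]=0xc3 (big-endian) → word 0x69c3
flags [13+:3] = (word>>13) & 0x7 = 3
seq [3+:10] = (word>>3) & 0x3ff = 312
kind [0+:3] = (word>>0) & 0x7 = 3  ←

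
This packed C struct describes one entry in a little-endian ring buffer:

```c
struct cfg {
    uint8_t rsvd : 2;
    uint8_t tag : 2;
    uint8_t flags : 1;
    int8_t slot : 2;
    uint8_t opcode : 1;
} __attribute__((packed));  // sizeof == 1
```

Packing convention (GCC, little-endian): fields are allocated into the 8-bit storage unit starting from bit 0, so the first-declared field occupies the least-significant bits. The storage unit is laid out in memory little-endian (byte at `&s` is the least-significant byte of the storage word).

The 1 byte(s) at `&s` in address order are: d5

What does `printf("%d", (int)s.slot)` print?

[0]=0xd5 (little-endian) → word 0xd5
rsvd:2 @ bit 0 → (0xd5>>0)&0x3 = 0x1
tag:2 @ bit 2 → (0xd5>>2)&0x3 = 0x1
flags:1 @ bit 4 → (0xd5>>4)&0x1 = 0x1
slot:2 @ bit 5 → (0xd5>>5)&0x3 = 0x2  ←
opcode:1 @ bit 7 → (0xd5>>7)&0x1 = 0x1
slot signed 2b, MSB=1: 2 - 4 = -2

-2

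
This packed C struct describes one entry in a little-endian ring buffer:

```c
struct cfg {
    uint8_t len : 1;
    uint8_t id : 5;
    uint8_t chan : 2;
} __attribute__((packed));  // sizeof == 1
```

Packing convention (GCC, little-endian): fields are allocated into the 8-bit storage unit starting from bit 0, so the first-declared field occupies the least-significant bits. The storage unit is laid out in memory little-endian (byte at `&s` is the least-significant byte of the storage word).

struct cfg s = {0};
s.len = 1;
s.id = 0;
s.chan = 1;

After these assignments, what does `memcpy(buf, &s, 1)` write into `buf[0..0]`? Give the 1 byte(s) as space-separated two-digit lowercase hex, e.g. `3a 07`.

41

[0+:1] len=1 & 0x1 = 0x1; word=0x01
[1+:5] id=0 & 0x1f = 0x0; word=0x01
[6+:2] chan=1 & 0x3 = 0x1; word=0x41
word = 0x41 → little-endian bytes:
  [0]=0x41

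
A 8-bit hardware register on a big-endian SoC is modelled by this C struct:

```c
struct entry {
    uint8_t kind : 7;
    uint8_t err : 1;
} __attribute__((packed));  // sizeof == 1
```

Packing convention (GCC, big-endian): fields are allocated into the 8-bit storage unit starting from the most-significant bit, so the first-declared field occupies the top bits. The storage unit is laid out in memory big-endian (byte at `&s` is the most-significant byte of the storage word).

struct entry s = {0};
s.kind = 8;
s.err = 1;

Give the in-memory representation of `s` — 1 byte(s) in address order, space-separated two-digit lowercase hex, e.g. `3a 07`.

[1+:7] kind=8 & 0x7f = 0x8; word=0x10
[0+:1] err=1 & 0x1 = 0x1; word=0x11
word = 0x11 → big-endian bytes:
  [0]=0x11

11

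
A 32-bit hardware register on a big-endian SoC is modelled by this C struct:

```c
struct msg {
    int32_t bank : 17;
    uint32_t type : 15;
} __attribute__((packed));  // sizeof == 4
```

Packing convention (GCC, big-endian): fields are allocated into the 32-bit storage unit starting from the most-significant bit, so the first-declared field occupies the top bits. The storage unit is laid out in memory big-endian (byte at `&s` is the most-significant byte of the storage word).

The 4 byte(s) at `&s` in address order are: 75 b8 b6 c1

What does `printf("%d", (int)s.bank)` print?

60273

[0]=0x75 [1]=0xb8 [2]=0xb6 [3]=0xc1 (big-endian) → word 0x75b8b6c1
bank [15+:17] = (word>>15) & 0x1ffff = 60273  ←
type [0+:15] = (word>>0) & 0x7fff = 14017
bank signed 17b, MSB=0: value = 60273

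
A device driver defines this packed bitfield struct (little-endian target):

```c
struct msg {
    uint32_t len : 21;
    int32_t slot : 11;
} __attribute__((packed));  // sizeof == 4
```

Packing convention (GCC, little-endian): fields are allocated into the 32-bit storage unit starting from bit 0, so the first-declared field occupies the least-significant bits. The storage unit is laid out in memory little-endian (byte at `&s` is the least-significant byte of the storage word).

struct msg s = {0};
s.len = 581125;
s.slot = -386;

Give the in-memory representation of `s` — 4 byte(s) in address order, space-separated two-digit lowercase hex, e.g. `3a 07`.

len:21 = 581125 → 0x8de05 << 0 → word 0x0008de05
slot:11 = -386 → 0x67e << 21 → word 0xcfc8de05
word = 0xcfc8de05 → little-endian bytes:
  [0]=0x05  [1]=0xde  [2]=0xc8  [3]=0xcf

05 de c8 cf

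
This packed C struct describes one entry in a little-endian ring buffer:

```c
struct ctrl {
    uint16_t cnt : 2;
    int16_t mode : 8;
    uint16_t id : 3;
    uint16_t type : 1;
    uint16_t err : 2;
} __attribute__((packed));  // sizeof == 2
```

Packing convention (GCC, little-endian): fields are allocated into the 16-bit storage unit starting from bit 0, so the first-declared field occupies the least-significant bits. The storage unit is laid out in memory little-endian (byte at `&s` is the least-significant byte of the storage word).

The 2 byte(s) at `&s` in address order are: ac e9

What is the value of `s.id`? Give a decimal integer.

[0]=0xac [1]=0xe9 (little-endian) → word 0xe9ac
cnt [0+:2] = (word>>0) & 0x3 = 0
mode [2+:8] = (word>>2) & 0xff = 107
id [10+:3] = (word>>10) & 0x7 = 2  ←
type [13+:1] = (word>>13) & 0x1 = 1
err [14+:2] = (word>>14) & 0x3 = 3

2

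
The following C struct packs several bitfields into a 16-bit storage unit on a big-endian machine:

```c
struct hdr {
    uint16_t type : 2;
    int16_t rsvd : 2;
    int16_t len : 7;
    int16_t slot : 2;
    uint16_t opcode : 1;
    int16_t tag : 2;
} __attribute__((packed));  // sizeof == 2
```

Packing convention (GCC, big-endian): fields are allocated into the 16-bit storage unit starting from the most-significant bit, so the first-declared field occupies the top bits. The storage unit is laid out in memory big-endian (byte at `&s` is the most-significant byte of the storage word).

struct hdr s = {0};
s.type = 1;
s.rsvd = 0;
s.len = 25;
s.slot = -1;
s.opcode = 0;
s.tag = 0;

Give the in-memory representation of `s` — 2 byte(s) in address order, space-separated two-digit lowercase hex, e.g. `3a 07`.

43 38

[14+:2] type=1 & 0x3 = 0x1; word=0x4000
[12+:2] rsvd=0 & 0x3 = 0x0; word=0x4000
[5+:7] len=25 & 0x7f = 0x19; word=0x4320
[3+:2] slot=-1 & 0x3 = 0x3; word=0x4338
[2+:1] opcode=0 & 0x1 = 0x0; word=0x4338
[0+:2] tag=0 & 0x3 = 0x0; word=0x4338
word = 0x4338 → big-endian bytes:
  [0]=0x43  [1]=0x38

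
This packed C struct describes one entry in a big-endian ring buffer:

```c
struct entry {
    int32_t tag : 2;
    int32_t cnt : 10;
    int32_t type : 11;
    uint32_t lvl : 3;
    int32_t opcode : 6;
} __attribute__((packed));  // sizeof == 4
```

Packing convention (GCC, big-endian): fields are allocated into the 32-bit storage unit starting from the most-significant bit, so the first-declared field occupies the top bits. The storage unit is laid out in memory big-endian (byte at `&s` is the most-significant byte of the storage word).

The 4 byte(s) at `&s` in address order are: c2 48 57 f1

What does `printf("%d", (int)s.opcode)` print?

-15

[0]=0xc2 [1]=0x48 [2]=0x57 [3]=0xf1 (big-endian) → word 0xc24857f1
tag:2 @ bit 30 → (0xc24857f1>>30)&0x3 = 0x3
cnt:10 @ bit 20 → (0xc24857f1>>20)&0x3ff = 0x24
type:11 @ bit 9 → (0xc24857f1>>9)&0x7ff = 0x42b
lvl:3 @ bit 6 → (0xc24857f1>>6)&0x7 = 0x7
opcode:6 @ bit 0 → (0xc24857f1>>0)&0x3f = 0x31  ←
opcode signed 6b, MSB=1: 49 - 64 = -15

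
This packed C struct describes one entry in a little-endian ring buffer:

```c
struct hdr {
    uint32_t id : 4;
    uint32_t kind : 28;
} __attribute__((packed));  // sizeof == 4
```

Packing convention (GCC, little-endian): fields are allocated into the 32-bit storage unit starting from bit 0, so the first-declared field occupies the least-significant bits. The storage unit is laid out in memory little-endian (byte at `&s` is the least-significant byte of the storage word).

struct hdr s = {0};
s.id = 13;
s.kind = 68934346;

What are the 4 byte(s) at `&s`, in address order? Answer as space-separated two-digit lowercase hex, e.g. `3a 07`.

ad ac bd 41

id:4 = 13 → 0xd << 0 → word 0x0000000d
kind:28 = 68934346 → 0x41bdaca << 4 → word 0x41bdacad
word = 0x41bdacad → little-endian bytes:
  [0]=0xad  [1]=0xac  [2]=0xbd  [3]=0x41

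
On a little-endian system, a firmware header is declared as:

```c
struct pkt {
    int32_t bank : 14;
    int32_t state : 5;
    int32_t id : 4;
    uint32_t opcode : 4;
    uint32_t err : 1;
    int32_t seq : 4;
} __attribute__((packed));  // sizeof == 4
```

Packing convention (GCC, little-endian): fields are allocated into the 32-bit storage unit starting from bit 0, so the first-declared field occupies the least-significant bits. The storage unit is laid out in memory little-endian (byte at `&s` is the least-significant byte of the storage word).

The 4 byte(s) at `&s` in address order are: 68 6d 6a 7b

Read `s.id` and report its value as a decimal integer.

-3

[0]=0x68 [1]=0x6d [2]=0x6a [3]=0x7b (little-endian) → word 0x7b6a6d68
bank [0+:14] = (word>>0) & 0x3fff = 11624
state [14+:5] = (word>>14) & 0x1f = 9
id [19+:4] = (word>>19) & 0xf = 13  ←
opcode [23+:4] = (word>>23) & 0xf = 6
err [27+:1] = (word>>27) & 0x1 = 1
seq [28+:4] = (word>>28) & 0xf = 7
id signed 4b, MSB=1: 13 - 16 = -3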